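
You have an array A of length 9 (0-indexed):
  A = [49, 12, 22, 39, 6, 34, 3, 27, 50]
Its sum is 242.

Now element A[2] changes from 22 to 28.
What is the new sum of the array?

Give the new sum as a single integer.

Answer: 248

Derivation:
Old value at index 2: 22
New value at index 2: 28
Delta = 28 - 22 = 6
New sum = old_sum + delta = 242 + (6) = 248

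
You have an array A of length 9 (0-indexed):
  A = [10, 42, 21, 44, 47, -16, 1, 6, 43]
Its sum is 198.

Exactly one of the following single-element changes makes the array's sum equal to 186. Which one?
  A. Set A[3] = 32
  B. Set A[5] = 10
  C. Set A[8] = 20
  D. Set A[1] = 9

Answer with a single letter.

Option A: A[3] 44->32, delta=-12, new_sum=198+(-12)=186 <-- matches target
Option B: A[5] -16->10, delta=26, new_sum=198+(26)=224
Option C: A[8] 43->20, delta=-23, new_sum=198+(-23)=175
Option D: A[1] 42->9, delta=-33, new_sum=198+(-33)=165

Answer: A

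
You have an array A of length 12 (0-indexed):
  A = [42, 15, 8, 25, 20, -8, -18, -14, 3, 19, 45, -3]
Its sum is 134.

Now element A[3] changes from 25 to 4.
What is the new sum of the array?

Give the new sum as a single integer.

Answer: 113

Derivation:
Old value at index 3: 25
New value at index 3: 4
Delta = 4 - 25 = -21
New sum = old_sum + delta = 134 + (-21) = 113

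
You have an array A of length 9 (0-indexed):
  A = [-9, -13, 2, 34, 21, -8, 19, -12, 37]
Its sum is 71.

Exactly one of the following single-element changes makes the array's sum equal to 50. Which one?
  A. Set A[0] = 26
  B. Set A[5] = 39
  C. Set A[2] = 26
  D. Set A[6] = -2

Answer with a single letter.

Answer: D

Derivation:
Option A: A[0] -9->26, delta=35, new_sum=71+(35)=106
Option B: A[5] -8->39, delta=47, new_sum=71+(47)=118
Option C: A[2] 2->26, delta=24, new_sum=71+(24)=95
Option D: A[6] 19->-2, delta=-21, new_sum=71+(-21)=50 <-- matches target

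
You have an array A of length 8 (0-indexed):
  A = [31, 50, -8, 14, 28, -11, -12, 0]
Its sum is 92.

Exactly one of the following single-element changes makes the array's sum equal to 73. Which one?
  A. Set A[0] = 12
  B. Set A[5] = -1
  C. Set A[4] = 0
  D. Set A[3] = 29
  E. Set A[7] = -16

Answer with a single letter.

Answer: A

Derivation:
Option A: A[0] 31->12, delta=-19, new_sum=92+(-19)=73 <-- matches target
Option B: A[5] -11->-1, delta=10, new_sum=92+(10)=102
Option C: A[4] 28->0, delta=-28, new_sum=92+(-28)=64
Option D: A[3] 14->29, delta=15, new_sum=92+(15)=107
Option E: A[7] 0->-16, delta=-16, new_sum=92+(-16)=76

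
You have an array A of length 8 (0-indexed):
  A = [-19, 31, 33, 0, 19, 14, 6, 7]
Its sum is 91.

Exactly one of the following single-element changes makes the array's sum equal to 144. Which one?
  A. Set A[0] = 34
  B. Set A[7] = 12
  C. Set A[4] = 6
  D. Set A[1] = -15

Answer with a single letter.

Option A: A[0] -19->34, delta=53, new_sum=91+(53)=144 <-- matches target
Option B: A[7] 7->12, delta=5, new_sum=91+(5)=96
Option C: A[4] 19->6, delta=-13, new_sum=91+(-13)=78
Option D: A[1] 31->-15, delta=-46, new_sum=91+(-46)=45

Answer: A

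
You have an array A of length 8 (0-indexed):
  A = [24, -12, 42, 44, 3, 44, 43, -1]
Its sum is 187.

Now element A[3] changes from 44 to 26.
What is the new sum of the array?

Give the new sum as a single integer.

Answer: 169

Derivation:
Old value at index 3: 44
New value at index 3: 26
Delta = 26 - 44 = -18
New sum = old_sum + delta = 187 + (-18) = 169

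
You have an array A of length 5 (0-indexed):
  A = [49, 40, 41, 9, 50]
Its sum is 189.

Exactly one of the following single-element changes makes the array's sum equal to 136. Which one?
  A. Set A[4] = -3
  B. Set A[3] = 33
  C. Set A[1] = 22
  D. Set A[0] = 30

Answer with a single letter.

Option A: A[4] 50->-3, delta=-53, new_sum=189+(-53)=136 <-- matches target
Option B: A[3] 9->33, delta=24, new_sum=189+(24)=213
Option C: A[1] 40->22, delta=-18, new_sum=189+(-18)=171
Option D: A[0] 49->30, delta=-19, new_sum=189+(-19)=170

Answer: A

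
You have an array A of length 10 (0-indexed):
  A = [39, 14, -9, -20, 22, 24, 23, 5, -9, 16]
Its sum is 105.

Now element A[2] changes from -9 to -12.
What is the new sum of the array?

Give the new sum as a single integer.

Old value at index 2: -9
New value at index 2: -12
Delta = -12 - -9 = -3
New sum = old_sum + delta = 105 + (-3) = 102

Answer: 102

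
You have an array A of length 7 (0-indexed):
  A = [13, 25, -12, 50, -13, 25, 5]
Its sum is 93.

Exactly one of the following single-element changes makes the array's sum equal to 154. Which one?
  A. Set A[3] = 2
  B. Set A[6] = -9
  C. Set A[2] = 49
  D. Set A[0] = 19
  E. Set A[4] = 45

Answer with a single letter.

Answer: C

Derivation:
Option A: A[3] 50->2, delta=-48, new_sum=93+(-48)=45
Option B: A[6] 5->-9, delta=-14, new_sum=93+(-14)=79
Option C: A[2] -12->49, delta=61, new_sum=93+(61)=154 <-- matches target
Option D: A[0] 13->19, delta=6, new_sum=93+(6)=99
Option E: A[4] -13->45, delta=58, new_sum=93+(58)=151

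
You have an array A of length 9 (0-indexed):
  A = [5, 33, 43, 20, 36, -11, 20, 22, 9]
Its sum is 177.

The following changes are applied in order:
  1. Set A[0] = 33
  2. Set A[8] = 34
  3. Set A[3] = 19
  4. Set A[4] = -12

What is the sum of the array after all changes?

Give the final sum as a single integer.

Initial sum: 177
Change 1: A[0] 5 -> 33, delta = 28, sum = 205
Change 2: A[8] 9 -> 34, delta = 25, sum = 230
Change 3: A[3] 20 -> 19, delta = -1, sum = 229
Change 4: A[4] 36 -> -12, delta = -48, sum = 181

Answer: 181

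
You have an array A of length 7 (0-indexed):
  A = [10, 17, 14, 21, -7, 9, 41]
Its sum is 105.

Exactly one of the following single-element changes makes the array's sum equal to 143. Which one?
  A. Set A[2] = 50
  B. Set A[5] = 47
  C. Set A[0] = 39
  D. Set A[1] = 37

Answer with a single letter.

Option A: A[2] 14->50, delta=36, new_sum=105+(36)=141
Option B: A[5] 9->47, delta=38, new_sum=105+(38)=143 <-- matches target
Option C: A[0] 10->39, delta=29, new_sum=105+(29)=134
Option D: A[1] 17->37, delta=20, new_sum=105+(20)=125

Answer: B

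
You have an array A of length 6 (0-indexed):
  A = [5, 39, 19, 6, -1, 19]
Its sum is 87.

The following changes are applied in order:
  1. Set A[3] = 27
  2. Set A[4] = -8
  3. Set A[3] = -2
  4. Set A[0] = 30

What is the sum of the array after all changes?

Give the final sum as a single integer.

Answer: 97

Derivation:
Initial sum: 87
Change 1: A[3] 6 -> 27, delta = 21, sum = 108
Change 2: A[4] -1 -> -8, delta = -7, sum = 101
Change 3: A[3] 27 -> -2, delta = -29, sum = 72
Change 4: A[0] 5 -> 30, delta = 25, sum = 97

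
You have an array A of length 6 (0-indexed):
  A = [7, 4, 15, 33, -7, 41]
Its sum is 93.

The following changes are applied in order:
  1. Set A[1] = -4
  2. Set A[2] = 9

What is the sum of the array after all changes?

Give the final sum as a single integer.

Initial sum: 93
Change 1: A[1] 4 -> -4, delta = -8, sum = 85
Change 2: A[2] 15 -> 9, delta = -6, sum = 79

Answer: 79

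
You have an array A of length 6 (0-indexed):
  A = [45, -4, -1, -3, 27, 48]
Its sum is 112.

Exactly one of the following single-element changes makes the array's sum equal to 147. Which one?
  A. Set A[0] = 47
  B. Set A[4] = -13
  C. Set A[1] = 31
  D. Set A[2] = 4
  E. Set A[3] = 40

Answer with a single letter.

Answer: C

Derivation:
Option A: A[0] 45->47, delta=2, new_sum=112+(2)=114
Option B: A[4] 27->-13, delta=-40, new_sum=112+(-40)=72
Option C: A[1] -4->31, delta=35, new_sum=112+(35)=147 <-- matches target
Option D: A[2] -1->4, delta=5, new_sum=112+(5)=117
Option E: A[3] -3->40, delta=43, new_sum=112+(43)=155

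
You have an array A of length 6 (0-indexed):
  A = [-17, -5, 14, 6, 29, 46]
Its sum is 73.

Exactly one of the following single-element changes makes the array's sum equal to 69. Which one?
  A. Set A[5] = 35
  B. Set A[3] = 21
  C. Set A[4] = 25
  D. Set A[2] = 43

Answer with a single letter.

Answer: C

Derivation:
Option A: A[5] 46->35, delta=-11, new_sum=73+(-11)=62
Option B: A[3] 6->21, delta=15, new_sum=73+(15)=88
Option C: A[4] 29->25, delta=-4, new_sum=73+(-4)=69 <-- matches target
Option D: A[2] 14->43, delta=29, new_sum=73+(29)=102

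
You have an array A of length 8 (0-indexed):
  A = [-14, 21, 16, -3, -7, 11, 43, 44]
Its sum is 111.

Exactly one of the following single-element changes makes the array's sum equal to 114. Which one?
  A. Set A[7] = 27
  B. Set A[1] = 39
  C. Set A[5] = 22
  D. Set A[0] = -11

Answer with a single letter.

Option A: A[7] 44->27, delta=-17, new_sum=111+(-17)=94
Option B: A[1] 21->39, delta=18, new_sum=111+(18)=129
Option C: A[5] 11->22, delta=11, new_sum=111+(11)=122
Option D: A[0] -14->-11, delta=3, new_sum=111+(3)=114 <-- matches target

Answer: D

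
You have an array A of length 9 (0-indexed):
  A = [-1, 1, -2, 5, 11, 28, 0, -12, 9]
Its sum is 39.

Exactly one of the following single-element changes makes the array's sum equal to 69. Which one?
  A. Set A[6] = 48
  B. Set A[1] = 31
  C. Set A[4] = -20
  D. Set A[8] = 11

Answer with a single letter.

Option A: A[6] 0->48, delta=48, new_sum=39+(48)=87
Option B: A[1] 1->31, delta=30, new_sum=39+(30)=69 <-- matches target
Option C: A[4] 11->-20, delta=-31, new_sum=39+(-31)=8
Option D: A[8] 9->11, delta=2, new_sum=39+(2)=41

Answer: B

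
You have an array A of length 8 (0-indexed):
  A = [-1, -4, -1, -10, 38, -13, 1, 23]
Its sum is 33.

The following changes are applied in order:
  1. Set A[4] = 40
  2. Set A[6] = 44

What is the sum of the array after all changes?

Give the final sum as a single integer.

Initial sum: 33
Change 1: A[4] 38 -> 40, delta = 2, sum = 35
Change 2: A[6] 1 -> 44, delta = 43, sum = 78

Answer: 78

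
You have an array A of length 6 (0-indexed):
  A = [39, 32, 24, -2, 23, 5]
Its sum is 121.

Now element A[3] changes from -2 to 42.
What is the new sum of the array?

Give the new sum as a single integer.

Answer: 165

Derivation:
Old value at index 3: -2
New value at index 3: 42
Delta = 42 - -2 = 44
New sum = old_sum + delta = 121 + (44) = 165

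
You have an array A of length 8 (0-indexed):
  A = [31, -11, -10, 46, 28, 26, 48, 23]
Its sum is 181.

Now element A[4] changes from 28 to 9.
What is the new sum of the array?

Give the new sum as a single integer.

Answer: 162

Derivation:
Old value at index 4: 28
New value at index 4: 9
Delta = 9 - 28 = -19
New sum = old_sum + delta = 181 + (-19) = 162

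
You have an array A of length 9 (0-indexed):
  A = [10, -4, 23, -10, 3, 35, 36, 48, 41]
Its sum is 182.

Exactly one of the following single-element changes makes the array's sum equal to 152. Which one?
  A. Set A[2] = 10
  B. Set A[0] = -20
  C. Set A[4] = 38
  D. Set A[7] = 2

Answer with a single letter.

Answer: B

Derivation:
Option A: A[2] 23->10, delta=-13, new_sum=182+(-13)=169
Option B: A[0] 10->-20, delta=-30, new_sum=182+(-30)=152 <-- matches target
Option C: A[4] 3->38, delta=35, new_sum=182+(35)=217
Option D: A[7] 48->2, delta=-46, new_sum=182+(-46)=136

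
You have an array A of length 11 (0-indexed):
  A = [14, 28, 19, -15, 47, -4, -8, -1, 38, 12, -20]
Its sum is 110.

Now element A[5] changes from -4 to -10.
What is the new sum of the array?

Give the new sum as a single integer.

Old value at index 5: -4
New value at index 5: -10
Delta = -10 - -4 = -6
New sum = old_sum + delta = 110 + (-6) = 104

Answer: 104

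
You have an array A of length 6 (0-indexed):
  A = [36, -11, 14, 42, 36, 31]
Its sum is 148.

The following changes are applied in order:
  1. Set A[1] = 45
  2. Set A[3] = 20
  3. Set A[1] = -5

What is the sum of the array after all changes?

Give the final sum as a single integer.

Initial sum: 148
Change 1: A[1] -11 -> 45, delta = 56, sum = 204
Change 2: A[3] 42 -> 20, delta = -22, sum = 182
Change 3: A[1] 45 -> -5, delta = -50, sum = 132

Answer: 132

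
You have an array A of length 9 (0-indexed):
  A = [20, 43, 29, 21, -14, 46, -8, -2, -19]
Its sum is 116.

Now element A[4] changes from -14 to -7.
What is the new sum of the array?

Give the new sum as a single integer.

Answer: 123

Derivation:
Old value at index 4: -14
New value at index 4: -7
Delta = -7 - -14 = 7
New sum = old_sum + delta = 116 + (7) = 123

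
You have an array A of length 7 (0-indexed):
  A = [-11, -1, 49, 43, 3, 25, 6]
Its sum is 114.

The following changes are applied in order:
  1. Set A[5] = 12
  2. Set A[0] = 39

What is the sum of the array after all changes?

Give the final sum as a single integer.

Answer: 151

Derivation:
Initial sum: 114
Change 1: A[5] 25 -> 12, delta = -13, sum = 101
Change 2: A[0] -11 -> 39, delta = 50, sum = 151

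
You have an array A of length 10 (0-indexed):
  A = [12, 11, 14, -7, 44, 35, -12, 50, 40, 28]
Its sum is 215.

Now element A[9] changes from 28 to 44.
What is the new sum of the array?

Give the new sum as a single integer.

Answer: 231

Derivation:
Old value at index 9: 28
New value at index 9: 44
Delta = 44 - 28 = 16
New sum = old_sum + delta = 215 + (16) = 231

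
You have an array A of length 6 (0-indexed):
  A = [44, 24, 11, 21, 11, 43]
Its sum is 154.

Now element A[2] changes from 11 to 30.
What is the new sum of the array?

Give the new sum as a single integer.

Answer: 173

Derivation:
Old value at index 2: 11
New value at index 2: 30
Delta = 30 - 11 = 19
New sum = old_sum + delta = 154 + (19) = 173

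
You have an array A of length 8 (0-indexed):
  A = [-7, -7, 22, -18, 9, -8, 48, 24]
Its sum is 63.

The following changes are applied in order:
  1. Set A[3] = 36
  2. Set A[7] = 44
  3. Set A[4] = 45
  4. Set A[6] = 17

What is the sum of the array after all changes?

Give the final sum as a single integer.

Initial sum: 63
Change 1: A[3] -18 -> 36, delta = 54, sum = 117
Change 2: A[7] 24 -> 44, delta = 20, sum = 137
Change 3: A[4] 9 -> 45, delta = 36, sum = 173
Change 4: A[6] 48 -> 17, delta = -31, sum = 142

Answer: 142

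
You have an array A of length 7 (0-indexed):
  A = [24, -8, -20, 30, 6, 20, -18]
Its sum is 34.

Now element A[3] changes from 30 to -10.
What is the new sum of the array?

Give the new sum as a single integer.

Old value at index 3: 30
New value at index 3: -10
Delta = -10 - 30 = -40
New sum = old_sum + delta = 34 + (-40) = -6

Answer: -6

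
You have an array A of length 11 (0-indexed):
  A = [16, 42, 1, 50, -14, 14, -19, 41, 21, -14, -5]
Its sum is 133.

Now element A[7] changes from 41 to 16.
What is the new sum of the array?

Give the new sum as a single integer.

Old value at index 7: 41
New value at index 7: 16
Delta = 16 - 41 = -25
New sum = old_sum + delta = 133 + (-25) = 108

Answer: 108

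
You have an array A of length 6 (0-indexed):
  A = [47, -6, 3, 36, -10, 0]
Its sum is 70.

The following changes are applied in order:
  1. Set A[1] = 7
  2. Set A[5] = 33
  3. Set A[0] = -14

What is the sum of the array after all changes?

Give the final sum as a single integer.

Initial sum: 70
Change 1: A[1] -6 -> 7, delta = 13, sum = 83
Change 2: A[5] 0 -> 33, delta = 33, sum = 116
Change 3: A[0] 47 -> -14, delta = -61, sum = 55

Answer: 55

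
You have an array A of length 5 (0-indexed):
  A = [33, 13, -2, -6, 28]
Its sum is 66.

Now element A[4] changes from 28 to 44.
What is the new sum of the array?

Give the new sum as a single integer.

Answer: 82

Derivation:
Old value at index 4: 28
New value at index 4: 44
Delta = 44 - 28 = 16
New sum = old_sum + delta = 66 + (16) = 82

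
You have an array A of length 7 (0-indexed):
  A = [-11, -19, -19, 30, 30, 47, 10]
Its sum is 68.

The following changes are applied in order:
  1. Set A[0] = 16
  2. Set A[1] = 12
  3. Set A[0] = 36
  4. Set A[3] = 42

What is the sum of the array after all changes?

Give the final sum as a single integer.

Initial sum: 68
Change 1: A[0] -11 -> 16, delta = 27, sum = 95
Change 2: A[1] -19 -> 12, delta = 31, sum = 126
Change 3: A[0] 16 -> 36, delta = 20, sum = 146
Change 4: A[3] 30 -> 42, delta = 12, sum = 158

Answer: 158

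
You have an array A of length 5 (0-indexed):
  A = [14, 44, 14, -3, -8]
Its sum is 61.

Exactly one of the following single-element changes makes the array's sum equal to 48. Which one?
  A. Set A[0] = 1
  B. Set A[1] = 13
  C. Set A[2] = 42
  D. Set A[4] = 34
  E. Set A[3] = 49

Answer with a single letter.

Option A: A[0] 14->1, delta=-13, new_sum=61+(-13)=48 <-- matches target
Option B: A[1] 44->13, delta=-31, new_sum=61+(-31)=30
Option C: A[2] 14->42, delta=28, new_sum=61+(28)=89
Option D: A[4] -8->34, delta=42, new_sum=61+(42)=103
Option E: A[3] -3->49, delta=52, new_sum=61+(52)=113

Answer: A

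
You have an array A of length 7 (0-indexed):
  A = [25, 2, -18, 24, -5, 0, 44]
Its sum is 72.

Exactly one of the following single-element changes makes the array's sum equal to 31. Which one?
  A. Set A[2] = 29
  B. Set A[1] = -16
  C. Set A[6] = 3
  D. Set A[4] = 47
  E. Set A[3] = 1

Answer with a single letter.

Option A: A[2] -18->29, delta=47, new_sum=72+(47)=119
Option B: A[1] 2->-16, delta=-18, new_sum=72+(-18)=54
Option C: A[6] 44->3, delta=-41, new_sum=72+(-41)=31 <-- matches target
Option D: A[4] -5->47, delta=52, new_sum=72+(52)=124
Option E: A[3] 24->1, delta=-23, new_sum=72+(-23)=49

Answer: C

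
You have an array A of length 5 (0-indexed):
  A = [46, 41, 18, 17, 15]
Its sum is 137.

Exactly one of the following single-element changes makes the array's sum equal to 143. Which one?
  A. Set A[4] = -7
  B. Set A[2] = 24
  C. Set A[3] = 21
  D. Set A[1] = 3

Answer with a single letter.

Answer: B

Derivation:
Option A: A[4] 15->-7, delta=-22, new_sum=137+(-22)=115
Option B: A[2] 18->24, delta=6, new_sum=137+(6)=143 <-- matches target
Option C: A[3] 17->21, delta=4, new_sum=137+(4)=141
Option D: A[1] 41->3, delta=-38, new_sum=137+(-38)=99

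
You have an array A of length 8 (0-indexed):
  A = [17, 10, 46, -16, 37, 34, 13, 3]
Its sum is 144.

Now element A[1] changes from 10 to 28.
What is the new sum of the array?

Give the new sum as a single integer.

Old value at index 1: 10
New value at index 1: 28
Delta = 28 - 10 = 18
New sum = old_sum + delta = 144 + (18) = 162

Answer: 162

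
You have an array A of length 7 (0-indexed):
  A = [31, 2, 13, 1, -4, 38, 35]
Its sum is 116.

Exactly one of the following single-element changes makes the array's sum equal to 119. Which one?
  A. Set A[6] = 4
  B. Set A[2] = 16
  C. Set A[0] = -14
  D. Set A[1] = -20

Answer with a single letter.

Answer: B

Derivation:
Option A: A[6] 35->4, delta=-31, new_sum=116+(-31)=85
Option B: A[2] 13->16, delta=3, new_sum=116+(3)=119 <-- matches target
Option C: A[0] 31->-14, delta=-45, new_sum=116+(-45)=71
Option D: A[1] 2->-20, delta=-22, new_sum=116+(-22)=94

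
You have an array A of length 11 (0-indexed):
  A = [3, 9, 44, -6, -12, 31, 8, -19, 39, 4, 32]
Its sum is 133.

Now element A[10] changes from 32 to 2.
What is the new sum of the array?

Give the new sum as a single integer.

Answer: 103

Derivation:
Old value at index 10: 32
New value at index 10: 2
Delta = 2 - 32 = -30
New sum = old_sum + delta = 133 + (-30) = 103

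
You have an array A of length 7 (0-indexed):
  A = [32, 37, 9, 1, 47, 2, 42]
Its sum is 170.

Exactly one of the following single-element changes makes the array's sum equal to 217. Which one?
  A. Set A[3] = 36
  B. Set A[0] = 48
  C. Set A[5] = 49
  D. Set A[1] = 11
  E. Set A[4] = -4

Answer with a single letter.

Option A: A[3] 1->36, delta=35, new_sum=170+(35)=205
Option B: A[0] 32->48, delta=16, new_sum=170+(16)=186
Option C: A[5] 2->49, delta=47, new_sum=170+(47)=217 <-- matches target
Option D: A[1] 37->11, delta=-26, new_sum=170+(-26)=144
Option E: A[4] 47->-4, delta=-51, new_sum=170+(-51)=119

Answer: C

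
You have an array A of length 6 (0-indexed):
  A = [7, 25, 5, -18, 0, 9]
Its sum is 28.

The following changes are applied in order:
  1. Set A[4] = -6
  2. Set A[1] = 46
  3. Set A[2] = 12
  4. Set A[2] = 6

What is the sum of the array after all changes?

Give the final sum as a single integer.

Answer: 44

Derivation:
Initial sum: 28
Change 1: A[4] 0 -> -6, delta = -6, sum = 22
Change 2: A[1] 25 -> 46, delta = 21, sum = 43
Change 3: A[2] 5 -> 12, delta = 7, sum = 50
Change 4: A[2] 12 -> 6, delta = -6, sum = 44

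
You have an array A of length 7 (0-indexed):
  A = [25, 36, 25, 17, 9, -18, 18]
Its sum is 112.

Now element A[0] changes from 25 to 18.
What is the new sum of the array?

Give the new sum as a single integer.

Answer: 105

Derivation:
Old value at index 0: 25
New value at index 0: 18
Delta = 18 - 25 = -7
New sum = old_sum + delta = 112 + (-7) = 105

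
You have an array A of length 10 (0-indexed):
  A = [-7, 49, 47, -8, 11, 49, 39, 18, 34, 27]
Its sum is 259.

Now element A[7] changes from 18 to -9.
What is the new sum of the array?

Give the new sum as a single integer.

Answer: 232

Derivation:
Old value at index 7: 18
New value at index 7: -9
Delta = -9 - 18 = -27
New sum = old_sum + delta = 259 + (-27) = 232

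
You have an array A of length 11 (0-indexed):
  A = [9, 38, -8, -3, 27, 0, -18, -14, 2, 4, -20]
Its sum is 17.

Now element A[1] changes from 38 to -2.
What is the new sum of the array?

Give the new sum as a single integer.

Answer: -23

Derivation:
Old value at index 1: 38
New value at index 1: -2
Delta = -2 - 38 = -40
New sum = old_sum + delta = 17 + (-40) = -23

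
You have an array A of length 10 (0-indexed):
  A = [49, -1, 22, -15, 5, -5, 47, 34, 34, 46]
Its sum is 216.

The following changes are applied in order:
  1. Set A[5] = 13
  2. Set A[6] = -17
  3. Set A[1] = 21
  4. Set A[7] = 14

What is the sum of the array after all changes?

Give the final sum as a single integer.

Answer: 172

Derivation:
Initial sum: 216
Change 1: A[5] -5 -> 13, delta = 18, sum = 234
Change 2: A[6] 47 -> -17, delta = -64, sum = 170
Change 3: A[1] -1 -> 21, delta = 22, sum = 192
Change 4: A[7] 34 -> 14, delta = -20, sum = 172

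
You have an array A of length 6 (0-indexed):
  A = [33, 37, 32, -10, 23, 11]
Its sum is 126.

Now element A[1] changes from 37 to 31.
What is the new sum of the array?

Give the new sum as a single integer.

Answer: 120

Derivation:
Old value at index 1: 37
New value at index 1: 31
Delta = 31 - 37 = -6
New sum = old_sum + delta = 126 + (-6) = 120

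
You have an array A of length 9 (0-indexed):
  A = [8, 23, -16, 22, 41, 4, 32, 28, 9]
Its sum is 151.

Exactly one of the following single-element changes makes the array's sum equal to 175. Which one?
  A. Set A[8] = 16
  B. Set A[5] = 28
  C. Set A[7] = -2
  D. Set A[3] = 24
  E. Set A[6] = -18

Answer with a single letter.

Option A: A[8] 9->16, delta=7, new_sum=151+(7)=158
Option B: A[5] 4->28, delta=24, new_sum=151+(24)=175 <-- matches target
Option C: A[7] 28->-2, delta=-30, new_sum=151+(-30)=121
Option D: A[3] 22->24, delta=2, new_sum=151+(2)=153
Option E: A[6] 32->-18, delta=-50, new_sum=151+(-50)=101

Answer: B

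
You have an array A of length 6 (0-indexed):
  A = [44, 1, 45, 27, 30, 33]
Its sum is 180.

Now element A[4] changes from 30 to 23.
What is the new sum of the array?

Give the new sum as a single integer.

Old value at index 4: 30
New value at index 4: 23
Delta = 23 - 30 = -7
New sum = old_sum + delta = 180 + (-7) = 173

Answer: 173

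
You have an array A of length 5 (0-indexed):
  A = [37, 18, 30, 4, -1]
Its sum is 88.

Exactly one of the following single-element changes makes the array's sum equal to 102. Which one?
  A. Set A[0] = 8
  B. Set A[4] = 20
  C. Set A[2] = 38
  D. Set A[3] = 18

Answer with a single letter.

Answer: D

Derivation:
Option A: A[0] 37->8, delta=-29, new_sum=88+(-29)=59
Option B: A[4] -1->20, delta=21, new_sum=88+(21)=109
Option C: A[2] 30->38, delta=8, new_sum=88+(8)=96
Option D: A[3] 4->18, delta=14, new_sum=88+(14)=102 <-- matches target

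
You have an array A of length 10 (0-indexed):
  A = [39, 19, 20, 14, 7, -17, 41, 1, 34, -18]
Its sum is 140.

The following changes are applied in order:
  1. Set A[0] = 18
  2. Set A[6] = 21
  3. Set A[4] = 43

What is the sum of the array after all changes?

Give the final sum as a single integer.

Answer: 135

Derivation:
Initial sum: 140
Change 1: A[0] 39 -> 18, delta = -21, sum = 119
Change 2: A[6] 41 -> 21, delta = -20, sum = 99
Change 3: A[4] 7 -> 43, delta = 36, sum = 135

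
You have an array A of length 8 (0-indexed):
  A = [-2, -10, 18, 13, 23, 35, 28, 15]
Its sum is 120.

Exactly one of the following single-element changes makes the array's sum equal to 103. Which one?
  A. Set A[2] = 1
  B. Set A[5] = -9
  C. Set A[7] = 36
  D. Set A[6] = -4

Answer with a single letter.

Answer: A

Derivation:
Option A: A[2] 18->1, delta=-17, new_sum=120+(-17)=103 <-- matches target
Option B: A[5] 35->-9, delta=-44, new_sum=120+(-44)=76
Option C: A[7] 15->36, delta=21, new_sum=120+(21)=141
Option D: A[6] 28->-4, delta=-32, new_sum=120+(-32)=88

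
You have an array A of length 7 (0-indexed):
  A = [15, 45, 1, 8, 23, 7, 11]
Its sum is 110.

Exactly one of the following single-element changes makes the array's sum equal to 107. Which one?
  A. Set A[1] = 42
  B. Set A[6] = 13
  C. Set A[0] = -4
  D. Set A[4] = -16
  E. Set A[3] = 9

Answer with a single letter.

Option A: A[1] 45->42, delta=-3, new_sum=110+(-3)=107 <-- matches target
Option B: A[6] 11->13, delta=2, new_sum=110+(2)=112
Option C: A[0] 15->-4, delta=-19, new_sum=110+(-19)=91
Option D: A[4] 23->-16, delta=-39, new_sum=110+(-39)=71
Option E: A[3] 8->9, delta=1, new_sum=110+(1)=111

Answer: A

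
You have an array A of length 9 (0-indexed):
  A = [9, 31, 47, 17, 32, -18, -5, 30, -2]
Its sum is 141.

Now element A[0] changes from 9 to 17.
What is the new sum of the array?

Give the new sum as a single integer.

Old value at index 0: 9
New value at index 0: 17
Delta = 17 - 9 = 8
New sum = old_sum + delta = 141 + (8) = 149

Answer: 149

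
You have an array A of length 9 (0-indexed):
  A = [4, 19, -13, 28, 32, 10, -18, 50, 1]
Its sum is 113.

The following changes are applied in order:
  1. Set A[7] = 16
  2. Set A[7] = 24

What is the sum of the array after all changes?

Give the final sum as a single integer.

Answer: 87

Derivation:
Initial sum: 113
Change 1: A[7] 50 -> 16, delta = -34, sum = 79
Change 2: A[7] 16 -> 24, delta = 8, sum = 87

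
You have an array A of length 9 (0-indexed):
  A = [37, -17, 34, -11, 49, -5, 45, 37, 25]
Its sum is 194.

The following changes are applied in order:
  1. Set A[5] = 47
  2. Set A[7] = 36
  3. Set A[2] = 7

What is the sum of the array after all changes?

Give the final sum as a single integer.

Answer: 218

Derivation:
Initial sum: 194
Change 1: A[5] -5 -> 47, delta = 52, sum = 246
Change 2: A[7] 37 -> 36, delta = -1, sum = 245
Change 3: A[2] 34 -> 7, delta = -27, sum = 218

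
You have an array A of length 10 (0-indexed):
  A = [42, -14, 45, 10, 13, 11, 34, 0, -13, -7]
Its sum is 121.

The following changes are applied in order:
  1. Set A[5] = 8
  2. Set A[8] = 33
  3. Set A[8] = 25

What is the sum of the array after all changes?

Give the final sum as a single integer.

Initial sum: 121
Change 1: A[5] 11 -> 8, delta = -3, sum = 118
Change 2: A[8] -13 -> 33, delta = 46, sum = 164
Change 3: A[8] 33 -> 25, delta = -8, sum = 156

Answer: 156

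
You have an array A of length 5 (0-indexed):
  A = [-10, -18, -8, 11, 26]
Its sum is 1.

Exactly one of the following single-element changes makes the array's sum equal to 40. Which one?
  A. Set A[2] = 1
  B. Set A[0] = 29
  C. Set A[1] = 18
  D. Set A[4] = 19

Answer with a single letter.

Option A: A[2] -8->1, delta=9, new_sum=1+(9)=10
Option B: A[0] -10->29, delta=39, new_sum=1+(39)=40 <-- matches target
Option C: A[1] -18->18, delta=36, new_sum=1+(36)=37
Option D: A[4] 26->19, delta=-7, new_sum=1+(-7)=-6

Answer: B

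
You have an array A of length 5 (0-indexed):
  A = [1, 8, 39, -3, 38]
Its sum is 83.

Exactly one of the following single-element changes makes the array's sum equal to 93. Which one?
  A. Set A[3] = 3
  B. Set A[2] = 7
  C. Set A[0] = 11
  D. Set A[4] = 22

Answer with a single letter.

Answer: C

Derivation:
Option A: A[3] -3->3, delta=6, new_sum=83+(6)=89
Option B: A[2] 39->7, delta=-32, new_sum=83+(-32)=51
Option C: A[0] 1->11, delta=10, new_sum=83+(10)=93 <-- matches target
Option D: A[4] 38->22, delta=-16, new_sum=83+(-16)=67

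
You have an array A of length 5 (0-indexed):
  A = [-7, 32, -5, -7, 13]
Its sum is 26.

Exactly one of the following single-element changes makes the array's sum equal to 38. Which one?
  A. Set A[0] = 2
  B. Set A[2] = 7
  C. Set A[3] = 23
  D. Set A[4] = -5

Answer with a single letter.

Option A: A[0] -7->2, delta=9, new_sum=26+(9)=35
Option B: A[2] -5->7, delta=12, new_sum=26+(12)=38 <-- matches target
Option C: A[3] -7->23, delta=30, new_sum=26+(30)=56
Option D: A[4] 13->-5, delta=-18, new_sum=26+(-18)=8

Answer: B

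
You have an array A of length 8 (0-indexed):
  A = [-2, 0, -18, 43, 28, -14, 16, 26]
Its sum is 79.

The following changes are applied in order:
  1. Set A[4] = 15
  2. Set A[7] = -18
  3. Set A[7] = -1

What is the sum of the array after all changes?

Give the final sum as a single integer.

Initial sum: 79
Change 1: A[4] 28 -> 15, delta = -13, sum = 66
Change 2: A[7] 26 -> -18, delta = -44, sum = 22
Change 3: A[7] -18 -> -1, delta = 17, sum = 39

Answer: 39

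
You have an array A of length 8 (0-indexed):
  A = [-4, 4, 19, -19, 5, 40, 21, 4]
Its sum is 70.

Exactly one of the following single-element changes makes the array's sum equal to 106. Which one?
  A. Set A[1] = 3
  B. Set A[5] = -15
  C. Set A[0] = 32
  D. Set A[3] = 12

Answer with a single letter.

Option A: A[1] 4->3, delta=-1, new_sum=70+(-1)=69
Option B: A[5] 40->-15, delta=-55, new_sum=70+(-55)=15
Option C: A[0] -4->32, delta=36, new_sum=70+(36)=106 <-- matches target
Option D: A[3] -19->12, delta=31, new_sum=70+(31)=101

Answer: C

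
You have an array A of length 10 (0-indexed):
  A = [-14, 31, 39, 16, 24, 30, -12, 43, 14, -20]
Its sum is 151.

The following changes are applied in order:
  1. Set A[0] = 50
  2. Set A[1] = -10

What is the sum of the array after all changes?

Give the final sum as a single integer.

Initial sum: 151
Change 1: A[0] -14 -> 50, delta = 64, sum = 215
Change 2: A[1] 31 -> -10, delta = -41, sum = 174

Answer: 174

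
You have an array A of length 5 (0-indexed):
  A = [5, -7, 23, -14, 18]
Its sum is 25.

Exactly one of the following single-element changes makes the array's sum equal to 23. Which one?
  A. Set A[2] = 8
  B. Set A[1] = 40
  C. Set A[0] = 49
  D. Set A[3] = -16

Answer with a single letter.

Answer: D

Derivation:
Option A: A[2] 23->8, delta=-15, new_sum=25+(-15)=10
Option B: A[1] -7->40, delta=47, new_sum=25+(47)=72
Option C: A[0] 5->49, delta=44, new_sum=25+(44)=69
Option D: A[3] -14->-16, delta=-2, new_sum=25+(-2)=23 <-- matches target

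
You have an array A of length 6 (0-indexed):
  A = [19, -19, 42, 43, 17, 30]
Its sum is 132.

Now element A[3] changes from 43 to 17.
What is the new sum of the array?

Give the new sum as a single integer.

Old value at index 3: 43
New value at index 3: 17
Delta = 17 - 43 = -26
New sum = old_sum + delta = 132 + (-26) = 106

Answer: 106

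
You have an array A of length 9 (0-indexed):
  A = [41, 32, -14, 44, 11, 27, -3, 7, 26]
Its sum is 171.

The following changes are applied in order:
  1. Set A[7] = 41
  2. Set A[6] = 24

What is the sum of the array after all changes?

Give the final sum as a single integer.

Initial sum: 171
Change 1: A[7] 7 -> 41, delta = 34, sum = 205
Change 2: A[6] -3 -> 24, delta = 27, sum = 232

Answer: 232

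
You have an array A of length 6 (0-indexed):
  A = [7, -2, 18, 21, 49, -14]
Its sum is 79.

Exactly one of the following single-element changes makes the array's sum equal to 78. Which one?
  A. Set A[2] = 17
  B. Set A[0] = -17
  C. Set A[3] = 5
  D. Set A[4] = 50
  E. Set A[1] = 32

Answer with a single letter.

Option A: A[2] 18->17, delta=-1, new_sum=79+(-1)=78 <-- matches target
Option B: A[0] 7->-17, delta=-24, new_sum=79+(-24)=55
Option C: A[3] 21->5, delta=-16, new_sum=79+(-16)=63
Option D: A[4] 49->50, delta=1, new_sum=79+(1)=80
Option E: A[1] -2->32, delta=34, new_sum=79+(34)=113

Answer: A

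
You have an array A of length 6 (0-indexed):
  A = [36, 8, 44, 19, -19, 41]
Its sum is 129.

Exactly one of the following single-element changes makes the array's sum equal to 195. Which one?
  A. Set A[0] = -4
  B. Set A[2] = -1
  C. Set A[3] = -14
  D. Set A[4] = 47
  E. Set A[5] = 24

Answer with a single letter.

Answer: D

Derivation:
Option A: A[0] 36->-4, delta=-40, new_sum=129+(-40)=89
Option B: A[2] 44->-1, delta=-45, new_sum=129+(-45)=84
Option C: A[3] 19->-14, delta=-33, new_sum=129+(-33)=96
Option D: A[4] -19->47, delta=66, new_sum=129+(66)=195 <-- matches target
Option E: A[5] 41->24, delta=-17, new_sum=129+(-17)=112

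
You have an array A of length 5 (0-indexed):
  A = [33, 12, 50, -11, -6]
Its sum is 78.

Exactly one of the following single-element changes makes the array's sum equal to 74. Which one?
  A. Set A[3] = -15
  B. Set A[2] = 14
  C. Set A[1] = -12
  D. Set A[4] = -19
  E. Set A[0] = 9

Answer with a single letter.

Option A: A[3] -11->-15, delta=-4, new_sum=78+(-4)=74 <-- matches target
Option B: A[2] 50->14, delta=-36, new_sum=78+(-36)=42
Option C: A[1] 12->-12, delta=-24, new_sum=78+(-24)=54
Option D: A[4] -6->-19, delta=-13, new_sum=78+(-13)=65
Option E: A[0] 33->9, delta=-24, new_sum=78+(-24)=54

Answer: A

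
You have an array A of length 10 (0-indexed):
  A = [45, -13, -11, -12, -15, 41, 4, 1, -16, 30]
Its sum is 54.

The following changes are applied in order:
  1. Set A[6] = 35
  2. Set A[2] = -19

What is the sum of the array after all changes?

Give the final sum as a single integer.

Initial sum: 54
Change 1: A[6] 4 -> 35, delta = 31, sum = 85
Change 2: A[2] -11 -> -19, delta = -8, sum = 77

Answer: 77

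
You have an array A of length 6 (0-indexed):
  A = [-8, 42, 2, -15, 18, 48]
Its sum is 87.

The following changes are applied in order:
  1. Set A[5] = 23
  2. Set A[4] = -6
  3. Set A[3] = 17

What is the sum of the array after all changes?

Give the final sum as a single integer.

Initial sum: 87
Change 1: A[5] 48 -> 23, delta = -25, sum = 62
Change 2: A[4] 18 -> -6, delta = -24, sum = 38
Change 3: A[3] -15 -> 17, delta = 32, sum = 70

Answer: 70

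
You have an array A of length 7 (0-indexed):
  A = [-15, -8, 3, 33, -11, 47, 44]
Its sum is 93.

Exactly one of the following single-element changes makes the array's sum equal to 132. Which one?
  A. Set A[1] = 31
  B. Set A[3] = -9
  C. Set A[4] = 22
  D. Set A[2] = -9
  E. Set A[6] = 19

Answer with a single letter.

Answer: A

Derivation:
Option A: A[1] -8->31, delta=39, new_sum=93+(39)=132 <-- matches target
Option B: A[3] 33->-9, delta=-42, new_sum=93+(-42)=51
Option C: A[4] -11->22, delta=33, new_sum=93+(33)=126
Option D: A[2] 3->-9, delta=-12, new_sum=93+(-12)=81
Option E: A[6] 44->19, delta=-25, new_sum=93+(-25)=68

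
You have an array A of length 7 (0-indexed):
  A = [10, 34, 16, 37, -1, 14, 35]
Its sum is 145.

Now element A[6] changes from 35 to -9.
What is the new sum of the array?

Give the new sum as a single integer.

Old value at index 6: 35
New value at index 6: -9
Delta = -9 - 35 = -44
New sum = old_sum + delta = 145 + (-44) = 101

Answer: 101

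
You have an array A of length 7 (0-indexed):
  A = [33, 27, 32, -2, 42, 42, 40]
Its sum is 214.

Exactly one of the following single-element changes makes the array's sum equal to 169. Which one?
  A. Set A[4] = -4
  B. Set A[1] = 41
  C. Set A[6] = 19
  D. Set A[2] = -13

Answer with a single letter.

Option A: A[4] 42->-4, delta=-46, new_sum=214+(-46)=168
Option B: A[1] 27->41, delta=14, new_sum=214+(14)=228
Option C: A[6] 40->19, delta=-21, new_sum=214+(-21)=193
Option D: A[2] 32->-13, delta=-45, new_sum=214+(-45)=169 <-- matches target

Answer: D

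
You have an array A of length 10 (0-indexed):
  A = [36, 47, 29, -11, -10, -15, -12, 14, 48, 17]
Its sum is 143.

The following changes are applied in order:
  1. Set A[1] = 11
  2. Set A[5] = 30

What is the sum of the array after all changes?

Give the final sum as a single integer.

Initial sum: 143
Change 1: A[1] 47 -> 11, delta = -36, sum = 107
Change 2: A[5] -15 -> 30, delta = 45, sum = 152

Answer: 152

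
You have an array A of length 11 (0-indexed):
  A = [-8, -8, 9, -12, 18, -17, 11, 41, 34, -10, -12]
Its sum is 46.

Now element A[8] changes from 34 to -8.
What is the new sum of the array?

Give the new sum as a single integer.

Old value at index 8: 34
New value at index 8: -8
Delta = -8 - 34 = -42
New sum = old_sum + delta = 46 + (-42) = 4

Answer: 4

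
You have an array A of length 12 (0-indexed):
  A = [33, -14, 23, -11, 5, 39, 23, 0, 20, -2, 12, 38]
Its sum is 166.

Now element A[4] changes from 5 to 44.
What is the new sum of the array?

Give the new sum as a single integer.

Old value at index 4: 5
New value at index 4: 44
Delta = 44 - 5 = 39
New sum = old_sum + delta = 166 + (39) = 205

Answer: 205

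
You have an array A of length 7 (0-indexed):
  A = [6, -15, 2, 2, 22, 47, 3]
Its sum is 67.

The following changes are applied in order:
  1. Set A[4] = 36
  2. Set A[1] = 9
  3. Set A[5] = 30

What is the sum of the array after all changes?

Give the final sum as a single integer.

Initial sum: 67
Change 1: A[4] 22 -> 36, delta = 14, sum = 81
Change 2: A[1] -15 -> 9, delta = 24, sum = 105
Change 3: A[5] 47 -> 30, delta = -17, sum = 88

Answer: 88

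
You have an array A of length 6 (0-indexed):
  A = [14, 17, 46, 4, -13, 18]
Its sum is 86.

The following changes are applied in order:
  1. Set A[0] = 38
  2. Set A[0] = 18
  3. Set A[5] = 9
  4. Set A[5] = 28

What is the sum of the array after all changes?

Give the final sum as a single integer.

Initial sum: 86
Change 1: A[0] 14 -> 38, delta = 24, sum = 110
Change 2: A[0] 38 -> 18, delta = -20, sum = 90
Change 3: A[5] 18 -> 9, delta = -9, sum = 81
Change 4: A[5] 9 -> 28, delta = 19, sum = 100

Answer: 100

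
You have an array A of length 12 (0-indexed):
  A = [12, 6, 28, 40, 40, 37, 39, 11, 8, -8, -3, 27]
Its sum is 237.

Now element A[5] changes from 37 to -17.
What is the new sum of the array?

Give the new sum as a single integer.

Old value at index 5: 37
New value at index 5: -17
Delta = -17 - 37 = -54
New sum = old_sum + delta = 237 + (-54) = 183

Answer: 183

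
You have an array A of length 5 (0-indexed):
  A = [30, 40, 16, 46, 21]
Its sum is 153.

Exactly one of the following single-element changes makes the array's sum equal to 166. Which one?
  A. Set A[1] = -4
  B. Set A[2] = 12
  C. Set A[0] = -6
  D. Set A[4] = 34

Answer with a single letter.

Option A: A[1] 40->-4, delta=-44, new_sum=153+(-44)=109
Option B: A[2] 16->12, delta=-4, new_sum=153+(-4)=149
Option C: A[0] 30->-6, delta=-36, new_sum=153+(-36)=117
Option D: A[4] 21->34, delta=13, new_sum=153+(13)=166 <-- matches target

Answer: D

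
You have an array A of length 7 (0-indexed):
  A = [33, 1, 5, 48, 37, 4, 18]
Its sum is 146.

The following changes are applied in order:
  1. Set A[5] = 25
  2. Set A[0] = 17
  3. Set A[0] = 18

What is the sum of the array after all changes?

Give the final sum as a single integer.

Initial sum: 146
Change 1: A[5] 4 -> 25, delta = 21, sum = 167
Change 2: A[0] 33 -> 17, delta = -16, sum = 151
Change 3: A[0] 17 -> 18, delta = 1, sum = 152

Answer: 152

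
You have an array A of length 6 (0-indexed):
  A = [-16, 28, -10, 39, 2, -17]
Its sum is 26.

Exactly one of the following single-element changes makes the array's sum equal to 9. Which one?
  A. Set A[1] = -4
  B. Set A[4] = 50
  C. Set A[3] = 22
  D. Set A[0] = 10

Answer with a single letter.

Answer: C

Derivation:
Option A: A[1] 28->-4, delta=-32, new_sum=26+(-32)=-6
Option B: A[4] 2->50, delta=48, new_sum=26+(48)=74
Option C: A[3] 39->22, delta=-17, new_sum=26+(-17)=9 <-- matches target
Option D: A[0] -16->10, delta=26, new_sum=26+(26)=52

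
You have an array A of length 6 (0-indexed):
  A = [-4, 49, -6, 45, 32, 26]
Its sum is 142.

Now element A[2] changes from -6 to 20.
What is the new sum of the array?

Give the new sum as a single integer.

Answer: 168

Derivation:
Old value at index 2: -6
New value at index 2: 20
Delta = 20 - -6 = 26
New sum = old_sum + delta = 142 + (26) = 168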